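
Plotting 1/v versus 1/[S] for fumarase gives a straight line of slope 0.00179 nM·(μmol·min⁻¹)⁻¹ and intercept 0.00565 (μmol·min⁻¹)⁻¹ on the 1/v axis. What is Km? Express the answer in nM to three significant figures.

y-intercept = 1/Vmax ⇒ Vmax = 177 μmol·min⁻¹; slope = Km/Vmax ⇒ Km = slope × Vmax.
Km = 0.00179 × 177 = 0.317 nM.

0.317 nM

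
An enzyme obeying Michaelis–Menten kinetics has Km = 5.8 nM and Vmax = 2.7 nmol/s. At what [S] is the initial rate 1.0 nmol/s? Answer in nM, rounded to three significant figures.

The required fractional saturation is v/Vmax = 1.0/2.7 = 0.3704.
Then [S]/(Km+[S]) = 0.3704 ⇒ [S] = 5.8 × 0.3704/(1 − 0.3704) = 3.41 nM.

3.41 nM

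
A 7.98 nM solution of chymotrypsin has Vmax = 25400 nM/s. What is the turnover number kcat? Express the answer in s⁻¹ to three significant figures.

3180 s⁻¹

kcat = Vmax/[E]total = 25400 nM/s / 7.98 nM = 3180 s⁻¹.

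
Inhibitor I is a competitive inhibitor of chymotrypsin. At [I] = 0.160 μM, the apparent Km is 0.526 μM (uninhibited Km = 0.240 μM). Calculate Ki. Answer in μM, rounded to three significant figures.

Competitive: Km,app = α·Km with α = 1 + [I]/Ki.
α = Km,app/Km = 0.526/0.240 = 2.192.
Since α = 1 + [I]/Ki, [I]/Ki = 2.192 − 1 = 1.192 and Ki = 0.160/1.192 = 0.134 μM.

0.134 μM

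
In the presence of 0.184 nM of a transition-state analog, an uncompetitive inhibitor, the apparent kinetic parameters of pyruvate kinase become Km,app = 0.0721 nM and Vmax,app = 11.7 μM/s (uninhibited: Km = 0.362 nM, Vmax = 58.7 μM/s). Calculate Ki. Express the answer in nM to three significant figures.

0.0458 nM

Uncompetitive: Vmax,app = Vmax/α (and Km,app = Km/α) with α = 1 + [I]/Ki.
α = Vmax/Vmax,app = 58.7/11.7 = 5.017.
Ki = [I]/(α − 1) = 0.184/4.017 = 0.0458 nM.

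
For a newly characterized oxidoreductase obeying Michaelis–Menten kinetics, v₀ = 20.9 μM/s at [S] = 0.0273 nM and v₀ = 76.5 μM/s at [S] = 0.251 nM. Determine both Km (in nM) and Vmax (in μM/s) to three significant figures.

In reciprocal form, 1/v = (Km/Vmax)·(1/[S]) + 1/Vmax. The two points give (1/[S], 1/v) = (36.63, 0.04785) and (3.984, 0.01307).
Slope = (0.04785 − 0.01307)/(36.63 − 3.984) = 0.001065; intercept = 0.04785 − 0.001065×36.63 = 0.008828.
Vmax = 1/intercept = 113 μM/s; Km = slope × Vmax = 0.001065 × 113 = 0.121 nM.

Km = 0.121 nM; Vmax = 113 μM/s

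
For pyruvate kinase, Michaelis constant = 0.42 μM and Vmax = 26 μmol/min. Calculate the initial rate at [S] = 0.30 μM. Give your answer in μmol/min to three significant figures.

v = Vmax·[S]/(Km + [S]) = 26 × 0.30 / (0.42 + 0.30)
  = 7.800 / 0.7200 = 10.8 μmol/min.

10.8 μmol/min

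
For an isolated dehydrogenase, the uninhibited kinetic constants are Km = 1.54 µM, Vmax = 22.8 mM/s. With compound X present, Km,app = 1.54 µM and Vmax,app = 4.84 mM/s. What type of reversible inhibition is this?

Vmax decreases (22.8 → 4.84 mM/s) while Km is unchanged — pure noncompetitive inhibition.

noncompetitive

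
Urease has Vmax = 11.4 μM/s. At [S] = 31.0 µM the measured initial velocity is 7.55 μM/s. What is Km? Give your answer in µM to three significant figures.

15.8 µM

v/Vmax = 7.55/11.4 = 0.6623 = [S]/(Km+[S]).
So Km + [S] = [S]/0.6623 = 46.81 µM, giving Km = 46.81 − 31.0 = 15.8 µM.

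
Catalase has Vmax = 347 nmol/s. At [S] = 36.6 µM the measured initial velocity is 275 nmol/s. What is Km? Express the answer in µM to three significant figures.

9.58 µM

v/Vmax = 275/347 = 0.7925 = [S]/(Km+[S]).
So Km + [S] = [S]/0.7925 = 46.18 µM, giving Km = 46.18 − 36.6 = 9.58 µM.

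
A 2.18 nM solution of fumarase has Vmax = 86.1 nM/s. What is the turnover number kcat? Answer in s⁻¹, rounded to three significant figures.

kcat = Vmax/[E]total = 86.1 nM/s / 2.18 nM = 39.5 s⁻¹.

39.5 s⁻¹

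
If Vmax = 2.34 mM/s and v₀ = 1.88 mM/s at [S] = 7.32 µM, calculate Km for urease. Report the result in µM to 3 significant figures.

1.79 µM

From v = Vmax[S]/(Km+[S]), Km = [S](Vmax − v)/v.
Km = 7.32 × (2.34 − 1.88) / 1.88 = 3.367/1.88 = 1.79 µM.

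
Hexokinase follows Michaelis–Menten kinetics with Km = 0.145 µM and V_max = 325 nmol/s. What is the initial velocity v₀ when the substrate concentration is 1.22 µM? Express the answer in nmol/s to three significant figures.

290 nmol/s

v = Vmax·[S]/(Km + [S]) = 325 × 1.22 / (0.145 + 1.22)
  = 396.5 / 1.365 = 290 nmol/s.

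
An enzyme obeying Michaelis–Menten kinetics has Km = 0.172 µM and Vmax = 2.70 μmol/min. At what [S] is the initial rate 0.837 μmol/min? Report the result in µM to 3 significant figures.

The required fractional saturation is v/Vmax = 0.837/2.70 = 0.3100.
Then [S]/(Km+[S]) = 0.3100 ⇒ [S] = 0.172 × 0.3100/(1 − 0.3100) = 0.0773 µM.

0.0773 µM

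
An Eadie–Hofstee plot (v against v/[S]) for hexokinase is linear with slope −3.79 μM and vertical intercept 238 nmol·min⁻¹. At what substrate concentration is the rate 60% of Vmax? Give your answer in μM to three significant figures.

The Eadie–Hofstee slope gives Km = 3.79 μM (slope = −Km).
v/Vmax = [S]/(Km+[S]) = 0.6 ⇒ [S] = Km·0.6/(1−0.6) = 3.79 × 1.500 = 5.68 μM.

5.68 μM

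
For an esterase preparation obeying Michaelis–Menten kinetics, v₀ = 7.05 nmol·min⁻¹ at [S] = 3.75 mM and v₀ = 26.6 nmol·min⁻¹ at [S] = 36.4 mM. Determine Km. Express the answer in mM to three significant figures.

In reciprocal form, 1/v = (Km/Vmax)·(1/[S]) + 1/Vmax. The two points give (1/[S], 1/v) = (0.2667, 0.1418) and (0.02747, 0.03759).
Slope = (0.1418 − 0.03759)/(0.2667 − 0.02747) = 0.4358; intercept = 0.1418 − 0.4358×0.2667 = 0.02562.
Vmax = 1/intercept = 39.0 nmol·min⁻¹; Km = slope × Vmax = 0.4358 × 39.0 = 17.0 mM.

17.0 mM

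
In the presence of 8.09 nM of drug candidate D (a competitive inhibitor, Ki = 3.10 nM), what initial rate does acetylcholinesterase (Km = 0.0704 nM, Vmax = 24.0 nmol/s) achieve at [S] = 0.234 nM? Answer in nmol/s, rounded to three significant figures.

11.5 nmol/s

α = 1 + [I]/Ki = 1 + 8.09/3.10 = 3.610.
For a competitive inhibitor, Vmax is unchanged and the apparent Km becomes α·Km: Km,app = 0.254 nM, Vmax,app = 24.0 nmol/s.
v = Vmax,app·[S]/(Km,app + [S]) = 24.0 × 0.234/(0.254 + 0.234) = 11.5 nmol/s.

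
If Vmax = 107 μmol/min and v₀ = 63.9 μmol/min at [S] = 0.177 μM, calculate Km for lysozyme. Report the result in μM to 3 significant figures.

0.119 μM

From v = Vmax[S]/(Km+[S]), Km = [S](Vmax − v)/v.
Km = 0.177 × (107 − 63.9) / 63.9 = 7.629/63.9 = 0.119 μM.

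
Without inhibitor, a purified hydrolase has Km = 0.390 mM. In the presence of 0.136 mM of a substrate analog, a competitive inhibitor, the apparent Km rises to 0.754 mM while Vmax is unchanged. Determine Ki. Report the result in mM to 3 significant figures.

Competitive: Km,app = α·Km with α = 1 + [I]/Ki.
α = Km,app/Km = 0.754/0.390 = 1.933.
Since α = 1 + [I]/Ki, [I]/Ki = 1.933 − 1 = 0.9333 and Ki = 0.136/0.9333 = 0.146 mM.

0.146 mM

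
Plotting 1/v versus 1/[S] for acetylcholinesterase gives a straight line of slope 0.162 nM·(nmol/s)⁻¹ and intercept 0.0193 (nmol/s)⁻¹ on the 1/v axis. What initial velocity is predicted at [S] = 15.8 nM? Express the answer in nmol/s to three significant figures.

33.8 nmol/s

The y-intercept is 1/Vmax, so Vmax = 1/0.0193 = 51.8 nmol/s.
The slope is Km/Vmax, so Km = 0.162 × 51.8 = 8.39 nM.
Then v = 51.8 × 15.8/(8.39 + 15.8) = 33.8 nmol/s.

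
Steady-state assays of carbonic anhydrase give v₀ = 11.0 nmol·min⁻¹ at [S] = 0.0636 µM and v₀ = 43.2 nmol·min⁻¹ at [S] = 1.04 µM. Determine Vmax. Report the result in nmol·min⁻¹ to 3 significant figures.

In reciprocal form, 1/v = (Km/Vmax)·(1/[S]) + 1/Vmax. The two points give (1/[S], 1/v) = (15.72, 0.09091) and (0.9615, 0.02315).
Slope = (0.09091 − 0.02315)/(15.72 − 0.9615) = 0.004590; intercept = 0.09091 − 0.004590×15.72 = 0.01873.
Vmax = 1/intercept = 53.4 nmol·min⁻¹; Km = slope × Vmax = 0.004590 × 53.4 = 0.245 µM.

53.4 nmol·min⁻¹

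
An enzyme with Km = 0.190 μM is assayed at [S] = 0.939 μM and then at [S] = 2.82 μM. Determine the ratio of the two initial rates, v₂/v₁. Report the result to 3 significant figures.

1.13

The fractional saturations are [S]/(Km+[S]) = 0.939/1.129 = 0.8317 and 2.82/3.010 = 0.9369.
v₂/v₁ is just their ratio: 0.9369/0.8317 = 1.13.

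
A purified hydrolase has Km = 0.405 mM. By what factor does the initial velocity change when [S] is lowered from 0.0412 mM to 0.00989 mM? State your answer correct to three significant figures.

The fractional saturations are [S]/(Km+[S]) = 0.0412/0.4462 = 0.09234 and 0.00989/0.4149 = 0.02384.
v₂/v₁ is just their ratio: 0.02384/0.09234 = 0.258.

0.258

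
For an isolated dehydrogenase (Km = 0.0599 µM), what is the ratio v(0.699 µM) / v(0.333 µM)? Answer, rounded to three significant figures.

Since Vmax cancels, v₂/v₁ = [S]₂(Km+[S]₁) / [S]₁(Km+[S]₂).
= 0.699×(0.0599+0.333) / (0.333×(0.0599+0.699)) = 0.2746/0.2527 = 1.09.

1.09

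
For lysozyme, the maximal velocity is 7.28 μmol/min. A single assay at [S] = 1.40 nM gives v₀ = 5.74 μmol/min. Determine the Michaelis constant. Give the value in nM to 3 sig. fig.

From v = Vmax[S]/(Km+[S]), Km = [S](Vmax − v)/v.
Km = 1.40 × (7.28 − 5.74) / 5.74 = 2.156/5.74 = 0.376 nM.

0.376 nM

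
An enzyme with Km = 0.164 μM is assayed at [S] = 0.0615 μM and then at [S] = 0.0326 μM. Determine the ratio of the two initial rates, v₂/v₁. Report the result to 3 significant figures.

The fractional saturations are [S]/(Km+[S]) = 0.0615/0.2255 = 0.2727 and 0.0326/0.1966 = 0.1658.
v₂/v₁ is just their ratio: 0.1658/0.2727 = 0.608.

0.608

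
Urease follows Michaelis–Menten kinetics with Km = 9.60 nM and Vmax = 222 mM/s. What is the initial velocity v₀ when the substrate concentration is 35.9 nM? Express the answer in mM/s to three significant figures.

175 mM/s

v = Vmax·[S]/(Km + [S]) = 222 × 35.9 / (9.60 + 35.9)
  = 7970 / 45.50 = 175 mM/s.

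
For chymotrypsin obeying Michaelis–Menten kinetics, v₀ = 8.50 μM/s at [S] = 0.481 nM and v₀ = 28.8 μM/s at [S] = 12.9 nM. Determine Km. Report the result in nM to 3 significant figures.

1.31 nM

From v = Vmax[S]/(Km+[S]), each point gives Vmax = v(Km+[S])/[S].
Equating: 8.50(Km+0.481)/0.481 = 28.8(Km+12.9)/12.9.
17.67·Km + 8.50 = 2.233·Km + 28.8, so (17.67 − 2.233)·Km = 28.8 − 8.50.
Km = 20.30/15.44 = 1.31 nM; then Vmax = 8.50(1.31+0.481)/0.481 = 31.7 μM/s.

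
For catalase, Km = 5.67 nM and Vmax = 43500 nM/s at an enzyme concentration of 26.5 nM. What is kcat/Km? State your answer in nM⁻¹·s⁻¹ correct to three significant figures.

290 nM⁻¹·s⁻¹

kcat = Vmax/[E]total = 43500/26.5 = 1640 s⁻¹.
kcat/Km = 1640/5.67 = 290 nM⁻¹·s⁻¹.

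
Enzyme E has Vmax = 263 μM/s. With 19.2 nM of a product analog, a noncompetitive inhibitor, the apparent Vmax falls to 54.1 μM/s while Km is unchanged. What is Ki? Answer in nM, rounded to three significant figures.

Noncompetitive: Vmax,app = Vmax/α with α = 1 + [I]/Ki.
α = Vmax/Vmax,app = 263/54.1 = 4.861.
Ki = [I]/(α − 1) = 19.2/3.861 = 4.97 nM.

4.97 nM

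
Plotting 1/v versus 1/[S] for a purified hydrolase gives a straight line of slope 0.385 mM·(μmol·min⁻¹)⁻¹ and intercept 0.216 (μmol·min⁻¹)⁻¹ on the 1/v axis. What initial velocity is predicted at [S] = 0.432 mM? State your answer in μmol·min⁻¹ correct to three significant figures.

0.903 μmol·min⁻¹

The y-intercept is 1/Vmax, so Vmax = 1/0.216 = 4.63 μmol·min⁻¹.
The slope is Km/Vmax, so Km = 0.385 × 4.63 = 1.78 mM.
Then v = 4.63 × 0.432/(1.78 + 0.432) = 0.903 μmol·min⁻¹.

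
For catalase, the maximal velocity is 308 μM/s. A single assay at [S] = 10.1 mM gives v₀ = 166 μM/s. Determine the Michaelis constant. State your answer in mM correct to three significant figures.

v/Vmax = 166/308 = 0.5390 = [S]/(Km+[S]).
So Km + [S] = [S]/0.5390 = 18.74 mM, giving Km = 18.74 − 10.1 = 8.64 mM.

8.64 mM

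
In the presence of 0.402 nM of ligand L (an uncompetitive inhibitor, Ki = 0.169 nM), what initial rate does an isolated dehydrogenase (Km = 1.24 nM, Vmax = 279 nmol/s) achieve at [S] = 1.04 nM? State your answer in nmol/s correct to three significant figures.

61.0 nmol/s

α = 1 + [I]/Ki = 1 + 0.402/0.169 = 3.379.
For an uncompetitive inhibitor, both parameters are divided by α, giving Vmax/α and Km/α: Km,app = 0.367 nM, Vmax,app = 82.6 nmol/s.
v = Vmax,app·[S]/(Km,app + [S]) = 82.6 × 1.04/(0.367 + 1.04) = 61.0 nmol/s.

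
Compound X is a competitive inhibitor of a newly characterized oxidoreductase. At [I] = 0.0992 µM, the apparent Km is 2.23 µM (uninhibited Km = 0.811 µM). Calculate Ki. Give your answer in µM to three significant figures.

0.0567 µM

Competitive: Km,app = α·Km with α = 1 + [I]/Ki.
α = Km,app/Km = 2.23/0.811 = 2.750.
Since α = 1 + [I]/Ki, [I]/Ki = 2.750 − 1 = 1.750 and Ki = 0.0992/1.750 = 0.0567 µM.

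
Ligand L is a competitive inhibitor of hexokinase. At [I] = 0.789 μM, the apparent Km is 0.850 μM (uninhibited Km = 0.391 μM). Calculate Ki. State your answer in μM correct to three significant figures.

Competitive: Km,app = α·Km with α = 1 + [I]/Ki.
α = Km,app/Km = 0.850/0.391 = 2.174.
Since α = 1 + [I]/Ki, [I]/Ki = 2.174 − 1 = 1.174 and Ki = 0.789/1.174 = 0.672 μM.

0.672 μM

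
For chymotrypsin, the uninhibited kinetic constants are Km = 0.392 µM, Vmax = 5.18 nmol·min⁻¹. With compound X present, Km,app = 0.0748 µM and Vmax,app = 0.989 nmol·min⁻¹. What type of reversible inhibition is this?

Both Km and Vmax decrease by the same factor (~5.24-fold) — characteristic of uncompetitive inhibition.

uncompetitive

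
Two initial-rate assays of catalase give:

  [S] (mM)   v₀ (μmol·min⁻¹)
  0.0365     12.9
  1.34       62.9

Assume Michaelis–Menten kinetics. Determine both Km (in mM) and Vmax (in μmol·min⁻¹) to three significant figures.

Km = 0.163 mM; Vmax = 70.6 μmol·min⁻¹

From v = Vmax[S]/(Km+[S]), each point gives Vmax = v(Km+[S])/[S].
Equating: 12.9(Km+0.0365)/0.0365 = 62.9(Km+1.34)/1.34.
353.4·Km + 12.9 = 46.94·Km + 62.9, so (353.4 − 46.94)·Km = 62.9 − 12.9.
Km = 50.00/306.5 = 0.163 mM; then Vmax = 12.9(0.163+0.0365)/0.0365 = 70.6 μmol·min⁻¹.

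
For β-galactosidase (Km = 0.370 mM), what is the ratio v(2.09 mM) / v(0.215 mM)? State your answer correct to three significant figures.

2.31

The fractional saturations are [S]/(Km+[S]) = 0.215/0.5850 = 0.3675 and 2.09/2.460 = 0.8496.
v₂/v₁ is just their ratio: 0.8496/0.3675 = 2.31.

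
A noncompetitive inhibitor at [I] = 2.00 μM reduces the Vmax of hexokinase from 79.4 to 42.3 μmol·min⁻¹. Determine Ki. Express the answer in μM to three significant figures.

2.28 μM

Noncompetitive: Vmax,app = Vmax/α with α = 1 + [I]/Ki.
α = Vmax/Vmax,app = 79.4/42.3 = 1.877.
Ki = [I]/(α − 1) = 2.00/0.8771 = 2.28 μM.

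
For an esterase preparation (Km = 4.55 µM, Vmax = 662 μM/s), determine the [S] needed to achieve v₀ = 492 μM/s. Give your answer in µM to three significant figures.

13.2 µM

Rearranging v = Vmax[S]/(Km+[S]) gives [S] = Km·v/(Vmax − v).
[S] = 4.55 × 492 / (662 − 492) = 2239/170.0 = 13.2 µM.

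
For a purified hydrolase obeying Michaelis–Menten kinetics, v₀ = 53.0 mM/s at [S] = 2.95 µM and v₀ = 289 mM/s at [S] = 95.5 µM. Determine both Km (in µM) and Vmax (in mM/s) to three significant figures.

In reciprocal form, 1/v = (Km/Vmax)·(1/[S]) + 1/Vmax. The two points give (1/[S], 1/v) = (0.3390, 0.01887) and (0.01047, 0.003460).
Slope = (0.01887 − 0.003460)/(0.3390 − 0.01047) = 0.04690; intercept = 0.01887 − 0.04690×0.3390 = 0.002969.
Vmax = 1/intercept = 337 mM/s; Km = slope × Vmax = 0.04690 × 337 = 15.8 µM.

Km = 15.8 µM; Vmax = 337 mM/s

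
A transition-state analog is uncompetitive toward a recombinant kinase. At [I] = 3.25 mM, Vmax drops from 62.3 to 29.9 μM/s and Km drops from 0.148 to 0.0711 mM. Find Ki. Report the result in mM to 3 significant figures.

Uncompetitive: Vmax,app = Vmax/α (and Km,app = Km/α) with α = 1 + [I]/Ki.
α = Vmax/Vmax,app = 62.3/29.9 = 2.084.
Ki = [I]/(α − 1) = 3.25/1.084 = 3.00 mM.

3.00 mM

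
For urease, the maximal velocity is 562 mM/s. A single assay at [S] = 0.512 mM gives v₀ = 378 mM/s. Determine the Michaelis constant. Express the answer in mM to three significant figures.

v/Vmax = 378/562 = 0.6726 = [S]/(Km+[S]).
So Km + [S] = [S]/0.6726 = 0.7612 mM, giving Km = 0.7612 − 0.512 = 0.249 mM.

0.249 mM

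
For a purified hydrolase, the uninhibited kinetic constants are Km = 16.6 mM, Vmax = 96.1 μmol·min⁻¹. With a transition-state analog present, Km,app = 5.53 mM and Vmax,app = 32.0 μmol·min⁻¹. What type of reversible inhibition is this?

Both Km and Vmax decrease by the same factor (~3.00-fold) — characteristic of uncompetitive inhibition.

uncompetitive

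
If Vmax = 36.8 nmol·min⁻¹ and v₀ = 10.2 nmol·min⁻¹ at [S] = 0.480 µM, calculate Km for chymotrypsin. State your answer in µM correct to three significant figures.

From v = Vmax[S]/(Km+[S]), Km = [S](Vmax − v)/v.
Km = 0.480 × (36.8 − 10.2) / 10.2 = 12.77/10.2 = 1.25 µM.

1.25 µM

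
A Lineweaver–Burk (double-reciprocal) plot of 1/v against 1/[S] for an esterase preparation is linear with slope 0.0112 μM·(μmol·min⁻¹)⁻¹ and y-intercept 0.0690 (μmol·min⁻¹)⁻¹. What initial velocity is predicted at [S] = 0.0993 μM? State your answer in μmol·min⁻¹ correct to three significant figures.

5.50 μmol·min⁻¹

The y-intercept is 1/Vmax, so Vmax = 1/0.0690 = 14.5 μmol·min⁻¹.
The slope is Km/Vmax, so Km = 0.0112 × 14.5 = 0.162 μM.
Then v = 14.5 × 0.0993/(0.162 + 0.0993) = 5.50 μmol·min⁻¹.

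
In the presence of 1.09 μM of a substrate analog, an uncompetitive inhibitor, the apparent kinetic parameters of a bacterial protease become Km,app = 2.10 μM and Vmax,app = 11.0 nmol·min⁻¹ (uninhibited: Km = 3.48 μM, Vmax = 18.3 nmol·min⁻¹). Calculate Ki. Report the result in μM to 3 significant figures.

Uncompetitive: Vmax,app = Vmax/α (and Km,app = Km/α) with α = 1 + [I]/Ki.
α = Vmax/Vmax,app = 18.3/11.0 = 1.664.
Since α = 1 + [I]/Ki, [I]/Ki = 1.664 − 1 = 0.6636 and Ki = 1.09/0.6636 = 1.64 μM.

1.64 μM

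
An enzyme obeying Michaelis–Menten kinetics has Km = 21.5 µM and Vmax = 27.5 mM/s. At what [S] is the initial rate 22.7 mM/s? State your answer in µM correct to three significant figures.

The required fractional saturation is v/Vmax = 22.7/27.5 = 0.8255.
Then [S]/(Km+[S]) = 0.8255 ⇒ [S] = 21.5 × 0.8255/(1 − 0.8255) = 102 µM.

102 µM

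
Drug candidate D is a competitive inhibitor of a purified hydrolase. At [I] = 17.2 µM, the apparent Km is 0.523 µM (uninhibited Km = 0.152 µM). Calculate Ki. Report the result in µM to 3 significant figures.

Competitive: Km,app = α·Km with α = 1 + [I]/Ki.
α = Km,app/Km = 0.523/0.152 = 3.441.
Since α = 1 + [I]/Ki, [I]/Ki = 3.441 − 1 = 2.441 and Ki = 17.2/2.441 = 7.05 µM.

7.05 µM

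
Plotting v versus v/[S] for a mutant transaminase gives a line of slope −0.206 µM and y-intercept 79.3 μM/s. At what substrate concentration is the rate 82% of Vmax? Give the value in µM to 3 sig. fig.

The Eadie–Hofstee slope gives Km = 0.206 µM (slope = −Km).
v/Vmax = [S]/(Km+[S]) = 0.82 ⇒ [S] = Km·0.82/(1−0.82) = 0.206 × 4.556 = 0.938 µM.

0.938 µM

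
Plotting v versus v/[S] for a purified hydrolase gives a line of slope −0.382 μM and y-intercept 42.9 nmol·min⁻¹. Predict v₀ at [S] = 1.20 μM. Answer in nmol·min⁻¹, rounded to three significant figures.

32.5 nmol·min⁻¹

In the Eadie–Hofstee form v = Vmax − Km·(v/[S]), the slope is −Km and the intercept is Vmax, so Km = 0.382 μM and Vmax = 42.9 nmol·min⁻¹.
v = 42.9 × 1.20/(0.382 + 1.20) = 32.5 nmol·min⁻¹.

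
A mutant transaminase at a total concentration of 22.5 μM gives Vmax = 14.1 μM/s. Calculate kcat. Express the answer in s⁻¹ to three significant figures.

0.627 s⁻¹

kcat = Vmax/[E]total = 14.1 μM/s / 22.5 μM = 0.627 s⁻¹.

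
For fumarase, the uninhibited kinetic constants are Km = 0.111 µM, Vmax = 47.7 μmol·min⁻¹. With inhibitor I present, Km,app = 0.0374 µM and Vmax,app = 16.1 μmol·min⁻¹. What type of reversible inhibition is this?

uncompetitive

Both Km and Vmax decrease by the same factor (~2.97-fold) — characteristic of uncompetitive inhibition.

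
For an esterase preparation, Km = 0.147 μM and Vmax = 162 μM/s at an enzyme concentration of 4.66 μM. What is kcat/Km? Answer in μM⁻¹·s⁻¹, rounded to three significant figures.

236 μM⁻¹·s⁻¹

kcat = Vmax/[E]total = 162/4.66 = 34.8 s⁻¹.
kcat/Km = 34.8/0.147 = 236 μM⁻¹·s⁻¹.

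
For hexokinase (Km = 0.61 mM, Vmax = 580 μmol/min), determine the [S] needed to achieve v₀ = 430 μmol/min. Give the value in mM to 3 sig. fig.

Rearranging v = Vmax[S]/(Km+[S]) gives [S] = Km·v/(Vmax − v).
[S] = 0.61 × 430 / (580 − 430) = 262.3/150.0 = 1.75 mM.

1.75 mM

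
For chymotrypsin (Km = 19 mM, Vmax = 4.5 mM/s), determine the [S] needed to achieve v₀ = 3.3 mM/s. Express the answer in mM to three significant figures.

52.2 mM

Rearranging v = Vmax[S]/(Km+[S]) gives [S] = Km·v/(Vmax − v).
[S] = 19 × 3.3 / (4.5 − 3.3) = 62.70/1.200 = 52.2 mM.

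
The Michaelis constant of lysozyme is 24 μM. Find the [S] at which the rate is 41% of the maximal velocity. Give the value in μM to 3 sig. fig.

v/Vmax = [S]/(Km+[S]) = 0.41, so [S] = Km·0.41/(1 − 0.41) = 24 × 0.6949.
[S] = 16.7 μM.

16.7 μM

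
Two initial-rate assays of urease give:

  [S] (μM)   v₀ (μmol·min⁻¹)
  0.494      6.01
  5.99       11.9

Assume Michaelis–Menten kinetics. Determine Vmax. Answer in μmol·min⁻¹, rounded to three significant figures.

13.0 μmol·min⁻¹

From v = Vmax[S]/(Km+[S]), each point gives Vmax = v(Km+[S])/[S].
Equating: 6.01(Km+0.494)/0.494 = 11.9(Km+5.99)/5.99.
12.17·Km + 6.01 = 1.987·Km + 11.9, so (12.17 − 1.987)·Km = 11.9 − 6.01.
Km = 5.890/10.18 = 0.579 μM; then Vmax = 6.01(0.579+0.494)/0.494 = 13.0 μmol·min⁻¹.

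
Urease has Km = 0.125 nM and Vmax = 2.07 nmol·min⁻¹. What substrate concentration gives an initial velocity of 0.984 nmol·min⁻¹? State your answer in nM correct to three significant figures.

The required fractional saturation is v/Vmax = 0.984/2.07 = 0.4754.
Then [S]/(Km+[S]) = 0.4754 ⇒ [S] = 0.125 × 0.4754/(1 − 0.4754) = 0.113 nM.

0.113 nM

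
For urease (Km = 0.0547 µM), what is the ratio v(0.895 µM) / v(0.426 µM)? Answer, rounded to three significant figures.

Since Vmax cancels, v₂/v₁ = [S]₂(Km+[S]₁) / [S]₁(Km+[S]₂).
= 0.895×(0.0547+0.426) / (0.426×(0.0547+0.895)) = 0.4302/0.4046 = 1.06.

1.06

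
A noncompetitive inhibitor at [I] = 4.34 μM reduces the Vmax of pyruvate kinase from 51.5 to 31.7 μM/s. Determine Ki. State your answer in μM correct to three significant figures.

Noncompetitive: Vmax,app = Vmax/α with α = 1 + [I]/Ki.
α = Vmax/Vmax,app = 51.5/31.7 = 1.625.
Since α = 1 + [I]/Ki, [I]/Ki = 1.625 − 1 = 0.6246 and Ki = 4.34/0.6246 = 6.95 μM.

6.95 μM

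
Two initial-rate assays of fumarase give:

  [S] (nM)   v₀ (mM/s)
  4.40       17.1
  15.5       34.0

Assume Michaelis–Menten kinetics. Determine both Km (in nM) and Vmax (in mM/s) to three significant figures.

Km = 9.98 nM; Vmax = 55.9 mM/s

From v = Vmax[S]/(Km+[S]), each point gives Vmax = v(Km+[S])/[S].
Equating: 17.1(Km+4.40)/4.40 = 34.0(Km+15.5)/15.5.
3.886·Km + 17.1 = 2.194·Km + 34.0, so (3.886 − 2.194)·Km = 34.0 − 17.1.
Km = 16.90/1.693 = 9.98 nM; then Vmax = 17.1(9.98+4.40)/4.40 = 55.9 mM/s.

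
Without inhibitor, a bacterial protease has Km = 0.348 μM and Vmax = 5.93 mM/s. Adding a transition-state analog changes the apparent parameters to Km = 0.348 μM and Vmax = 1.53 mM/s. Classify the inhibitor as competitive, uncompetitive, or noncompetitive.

Vmax decreases (5.93 → 1.53 mM/s) while Km is unchanged — pure noncompetitive inhibition.

noncompetitive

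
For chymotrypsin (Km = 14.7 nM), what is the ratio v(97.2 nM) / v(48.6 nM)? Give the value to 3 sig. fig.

1.13

Since Vmax cancels, v₂/v₁ = [S]₂(Km+[S]₁) / [S]₁(Km+[S]₂).
= 97.2×(14.7+48.6) / (48.6×(14.7+97.2)) = 6153/5438 = 1.13.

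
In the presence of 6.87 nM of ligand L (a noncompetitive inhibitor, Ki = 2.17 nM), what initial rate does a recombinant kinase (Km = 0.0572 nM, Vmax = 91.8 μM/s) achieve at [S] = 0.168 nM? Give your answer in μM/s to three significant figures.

With α = 1 + [I]/Ki = 1 + 6.87/2.17 = 4.166, the noncompetitive rate law is v = (Vmax/α)·[S] / (Km + [S]).
v = (91.8/4.166)×0.168 / (0.0572 + 0.168) = 3.702/0.2252 = 16.4 μM/s.

16.4 μM/s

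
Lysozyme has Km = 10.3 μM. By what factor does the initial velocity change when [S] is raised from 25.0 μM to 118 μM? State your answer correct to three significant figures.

The fractional saturations are [S]/(Km+[S]) = 25.0/35.30 = 0.7082 and 118/128.3 = 0.9197.
v₂/v₁ is just their ratio: 0.9197/0.7082 = 1.30.

1.30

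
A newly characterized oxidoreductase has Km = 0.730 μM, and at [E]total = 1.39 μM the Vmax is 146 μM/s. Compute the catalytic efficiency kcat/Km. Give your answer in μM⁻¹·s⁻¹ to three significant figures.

144 μM⁻¹·s⁻¹

kcat = Vmax/[E]total = 146/1.39 = 105 s⁻¹.
kcat/Km = 105/0.730 = 144 μM⁻¹·s⁻¹.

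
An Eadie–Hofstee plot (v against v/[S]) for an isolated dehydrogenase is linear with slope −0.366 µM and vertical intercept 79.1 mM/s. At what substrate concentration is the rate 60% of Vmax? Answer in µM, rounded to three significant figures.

The Eadie–Hofstee slope gives Km = 0.366 µM (slope = −Km).
v/Vmax = [S]/(Km+[S]) = 0.6 ⇒ [S] = Km·0.6/(1−0.6) = 0.366 × 1.500 = 0.549 µM.

0.549 µM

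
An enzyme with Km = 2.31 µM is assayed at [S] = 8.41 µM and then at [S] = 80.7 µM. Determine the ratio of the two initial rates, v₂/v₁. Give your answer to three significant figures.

Since Vmax cancels, v₂/v₁ = [S]₂(Km+[S]₁) / [S]₁(Km+[S]₂).
= 80.7×(2.31+8.41) / (8.41×(2.31+80.7)) = 865.1/698.1 = 1.24.

1.24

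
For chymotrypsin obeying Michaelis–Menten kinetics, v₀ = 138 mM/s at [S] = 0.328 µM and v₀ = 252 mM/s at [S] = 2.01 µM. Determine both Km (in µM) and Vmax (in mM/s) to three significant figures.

Km = 0.386 µM; Vmax = 300 mM/s

From v = Vmax[S]/(Km+[S]), each point gives Vmax = v(Km+[S])/[S].
Equating: 138(Km+0.328)/0.328 = 252(Km+2.01)/2.01.
420.7·Km + 138 = 125.4·Km + 252, so (420.7 − 125.4)·Km = 252 − 138.
Km = 114.0/295.4 = 0.386 µM; then Vmax = 138(0.386+0.328)/0.328 = 300 mM/s.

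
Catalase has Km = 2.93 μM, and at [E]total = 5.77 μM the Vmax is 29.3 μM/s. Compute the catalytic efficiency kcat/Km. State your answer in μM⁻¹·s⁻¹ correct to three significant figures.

kcat = Vmax/[E]total = 29.3/5.77 = 5.08 s⁻¹.
kcat/Km = 5.08/2.93 = 1.73 μM⁻¹·s⁻¹.

1.73 μM⁻¹·s⁻¹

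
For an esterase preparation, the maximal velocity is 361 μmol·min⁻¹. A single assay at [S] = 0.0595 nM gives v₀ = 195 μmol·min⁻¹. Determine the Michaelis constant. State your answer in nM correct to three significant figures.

v/Vmax = 195/361 = 0.5402 = [S]/(Km+[S]).
So Km + [S] = [S]/0.5402 = 0.1102 nM, giving Km = 0.1102 − 0.0595 = 0.0507 nM.

0.0507 nM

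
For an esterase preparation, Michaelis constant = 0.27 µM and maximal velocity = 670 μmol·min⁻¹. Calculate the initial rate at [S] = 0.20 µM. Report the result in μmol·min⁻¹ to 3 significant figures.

285 μmol·min⁻¹

v = Vmax·[S]/(Km + [S]) = 670 × 0.20 / (0.27 + 0.20)
  = 134.0 / 0.4700 = 285 μmol·min⁻¹.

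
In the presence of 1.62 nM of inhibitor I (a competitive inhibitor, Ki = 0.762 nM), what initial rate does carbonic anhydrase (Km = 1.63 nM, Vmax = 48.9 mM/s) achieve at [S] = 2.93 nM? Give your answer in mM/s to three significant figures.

17.9 mM/s

α = 1 + [I]/Ki = 1 + 1.62/0.762 = 3.126.
For a competitive inhibitor, Vmax is unchanged and the apparent Km becomes α·Km: Km,app = 5.10 nM, Vmax,app = 48.9 mM/s.
v = Vmax,app·[S]/(Km,app + [S]) = 48.9 × 2.93/(5.10 + 2.93) = 17.9 mM/s.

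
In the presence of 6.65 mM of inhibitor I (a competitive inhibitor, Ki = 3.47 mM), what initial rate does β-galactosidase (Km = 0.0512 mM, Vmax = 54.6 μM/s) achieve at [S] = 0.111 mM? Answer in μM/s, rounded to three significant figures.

23.3 μM/s

α = 1 + [I]/Ki = 1 + 6.65/3.47 = 2.916.
For a competitive inhibitor, Vmax is unchanged and the apparent Km becomes α·Km: Km,app = 0.149 mM, Vmax,app = 54.6 μM/s.
v = Vmax,app·[S]/(Km,app + [S]) = 54.6 × 0.111/(0.149 + 0.111) = 23.3 μM/s.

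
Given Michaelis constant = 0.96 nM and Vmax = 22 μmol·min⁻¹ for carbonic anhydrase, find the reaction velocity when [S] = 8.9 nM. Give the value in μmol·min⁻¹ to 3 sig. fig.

[S]/(Km+[S]) = 8.9/9.860 = 0.9026, the fractional saturation.
v = 0.9026 × Vmax = 0.9026 × 22 = 19.9 μmol·min⁻¹.

19.9 μmol·min⁻¹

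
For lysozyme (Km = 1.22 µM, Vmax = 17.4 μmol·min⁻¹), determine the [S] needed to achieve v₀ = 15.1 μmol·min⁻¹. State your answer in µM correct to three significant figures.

The required fractional saturation is v/Vmax = 15.1/17.4 = 0.8678.
Then [S]/(Km+[S]) = 0.8678 ⇒ [S] = 1.22 × 0.8678/(1 − 0.8678) = 8.01 µM.

8.01 µM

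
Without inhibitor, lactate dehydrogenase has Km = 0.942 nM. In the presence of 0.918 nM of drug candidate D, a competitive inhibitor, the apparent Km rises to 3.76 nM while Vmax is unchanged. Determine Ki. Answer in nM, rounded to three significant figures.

0.307 nM

Competitive: Km,app = α·Km with α = 1 + [I]/Ki.
α = Km,app/Km = 3.76/0.942 = 3.992.
Ki = [I]/(α − 1) = 0.918/2.992 = 0.307 nM.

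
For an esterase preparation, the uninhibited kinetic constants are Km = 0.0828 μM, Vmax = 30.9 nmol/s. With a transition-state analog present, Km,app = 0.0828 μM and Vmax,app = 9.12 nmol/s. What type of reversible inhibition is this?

Vmax decreases (30.9 → 9.12 nmol/s) while Km is unchanged — pure noncompetitive inhibition.

noncompetitive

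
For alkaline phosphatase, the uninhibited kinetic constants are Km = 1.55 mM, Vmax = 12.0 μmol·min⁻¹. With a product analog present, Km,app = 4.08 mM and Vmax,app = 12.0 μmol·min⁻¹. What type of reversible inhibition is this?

Km increases (1.55 → 4.08 mM) while Vmax is unchanged — the hallmark of competitive inhibition.

competitive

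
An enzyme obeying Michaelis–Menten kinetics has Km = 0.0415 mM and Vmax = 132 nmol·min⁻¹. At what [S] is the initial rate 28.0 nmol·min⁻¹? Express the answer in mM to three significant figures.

0.0112 mM

Rearranging v = Vmax[S]/(Km+[S]) gives [S] = Km·v/(Vmax − v).
[S] = 0.0415 × 28.0 / (132 − 28.0) = 1.162/104.0 = 0.0112 mM.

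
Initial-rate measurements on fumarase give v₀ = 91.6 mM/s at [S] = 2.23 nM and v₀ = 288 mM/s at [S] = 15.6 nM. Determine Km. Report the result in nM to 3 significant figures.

From v = Vmax[S]/(Km+[S]), each point gives Vmax = v(Km+[S])/[S].
Equating: 91.6(Km+2.23)/2.23 = 288(Km+15.6)/15.6.
41.08·Km + 91.6 = 18.46·Km + 288, so (41.08 − 18.46)·Km = 288 − 91.6.
Km = 196.4/22.61 = 8.68 nM; then Vmax = 91.6(8.68+2.23)/2.23 = 448 mM/s.

8.68 nM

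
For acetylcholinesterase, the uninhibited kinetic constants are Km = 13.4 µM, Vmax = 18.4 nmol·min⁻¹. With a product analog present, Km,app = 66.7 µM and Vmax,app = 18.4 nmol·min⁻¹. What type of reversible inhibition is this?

Km increases (13.4 → 66.7 µM) while Vmax is unchanged — the hallmark of competitive inhibition.

competitive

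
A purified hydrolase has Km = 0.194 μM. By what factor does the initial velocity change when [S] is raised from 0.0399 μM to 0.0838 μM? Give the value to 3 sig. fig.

The fractional saturations are [S]/(Km+[S]) = 0.0399/0.2339 = 0.1706 and 0.0838/0.2778 = 0.3017.
v₂/v₁ is just their ratio: 0.3017/0.1706 = 1.77.

1.77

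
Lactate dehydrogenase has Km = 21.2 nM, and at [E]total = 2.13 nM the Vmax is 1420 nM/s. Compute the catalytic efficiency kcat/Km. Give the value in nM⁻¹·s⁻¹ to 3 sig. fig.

kcat = Vmax/[E]total = 1420/2.13 = 667 s⁻¹.
kcat/Km = 667/21.2 = 31.4 nM⁻¹·s⁻¹.

31.4 nM⁻¹·s⁻¹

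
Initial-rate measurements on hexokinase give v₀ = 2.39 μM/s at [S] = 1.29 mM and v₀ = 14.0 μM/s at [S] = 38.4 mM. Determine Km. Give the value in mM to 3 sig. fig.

7.80 mM

From v = Vmax[S]/(Km+[S]), each point gives Vmax = v(Km+[S])/[S].
Equating: 2.39(Km+1.29)/1.29 = 14.0(Km+38.4)/38.4.
1.853·Km + 2.39 = 0.3646·Km + 14.0, so (1.853 − 0.3646)·Km = 14.0 − 2.39.
Km = 11.61/1.488 = 7.80 mM; then Vmax = 2.39(7.80+1.29)/1.29 = 16.8 μM/s.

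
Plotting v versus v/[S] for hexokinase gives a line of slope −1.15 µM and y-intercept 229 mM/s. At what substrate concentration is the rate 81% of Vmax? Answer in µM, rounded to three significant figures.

The Eadie–Hofstee slope gives Km = 1.15 µM (slope = −Km).
v/Vmax = [S]/(Km+[S]) = 0.81 ⇒ [S] = Km·0.81/(1−0.81) = 1.15 × 4.263 = 4.90 µM.

4.90 µM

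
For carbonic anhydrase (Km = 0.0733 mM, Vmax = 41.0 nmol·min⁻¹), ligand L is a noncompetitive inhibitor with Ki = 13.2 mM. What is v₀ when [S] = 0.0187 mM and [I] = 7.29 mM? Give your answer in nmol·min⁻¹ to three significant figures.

With α = 1 + [I]/Ki = 1 + 7.29/13.2 = 1.552, the noncompetitive rate law is v = (Vmax/α)·[S] / (Km + [S]).
v = (41.0/1.552)×0.0187 / (0.0733 + 0.0187) = 0.4939/0.09200 = 5.37 nmol·min⁻¹.

5.37 nmol·min⁻¹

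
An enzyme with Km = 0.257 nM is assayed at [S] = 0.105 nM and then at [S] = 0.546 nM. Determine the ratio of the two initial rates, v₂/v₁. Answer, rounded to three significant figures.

2.34

Since Vmax cancels, v₂/v₁ = [S]₂(Km+[S]₁) / [S]₁(Km+[S]₂).
= 0.546×(0.257+0.105) / (0.105×(0.257+0.546)) = 0.1977/0.08432 = 2.34.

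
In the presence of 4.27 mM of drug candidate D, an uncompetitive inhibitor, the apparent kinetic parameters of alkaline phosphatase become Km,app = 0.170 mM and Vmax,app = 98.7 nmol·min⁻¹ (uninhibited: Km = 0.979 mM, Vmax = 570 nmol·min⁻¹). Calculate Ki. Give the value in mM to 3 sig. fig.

0.894 mM

Uncompetitive: Vmax,app = Vmax/α (and Km,app = Km/α) with α = 1 + [I]/Ki.
α = Vmax/Vmax,app = 570/98.7 = 5.775.
Ki = [I]/(α − 1) = 4.27/4.775 = 0.894 mM.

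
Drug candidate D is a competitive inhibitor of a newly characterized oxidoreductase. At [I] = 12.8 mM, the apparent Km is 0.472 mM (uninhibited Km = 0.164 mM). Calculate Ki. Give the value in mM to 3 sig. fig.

Competitive: Km,app = α·Km with α = 1 + [I]/Ki.
α = Km,app/Km = 0.472/0.164 = 2.878.
Ki = [I]/(α − 1) = 12.8/1.878 = 6.82 mM.

6.82 mM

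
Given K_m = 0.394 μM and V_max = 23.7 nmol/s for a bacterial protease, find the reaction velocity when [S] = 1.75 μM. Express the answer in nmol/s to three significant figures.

[S]/(Km+[S]) = 1.75/2.144 = 0.8162, the fractional saturation.
v = 0.8162 × Vmax = 0.8162 × 23.7 = 19.3 nmol/s.

19.3 nmol/s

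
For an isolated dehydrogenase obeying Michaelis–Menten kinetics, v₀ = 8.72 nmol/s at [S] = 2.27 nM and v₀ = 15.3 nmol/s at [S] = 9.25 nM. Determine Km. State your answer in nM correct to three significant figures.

3.01 nM

From v = Vmax[S]/(Km+[S]), each point gives Vmax = v(Km+[S])/[S].
Equating: 8.72(Km+2.27)/2.27 = 15.3(Km+9.25)/9.25.
3.841·Km + 8.72 = 1.654·Km + 15.3, so (3.841 − 1.654)·Km = 15.3 − 8.72.
Km = 6.580/2.187 = 3.01 nM; then Vmax = 8.72(3.01+2.27)/2.27 = 20.3 nmol/s.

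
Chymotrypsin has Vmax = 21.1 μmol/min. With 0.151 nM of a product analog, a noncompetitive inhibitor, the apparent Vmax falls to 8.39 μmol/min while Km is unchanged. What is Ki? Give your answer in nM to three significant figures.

Noncompetitive: Vmax,app = Vmax/α with α = 1 + [I]/Ki.
α = Vmax/Vmax,app = 21.1/8.39 = 2.515.
Since α = 1 + [I]/Ki, [I]/Ki = 2.515 − 1 = 1.515 and Ki = 0.151/1.515 = 0.0997 nM.

0.0997 nM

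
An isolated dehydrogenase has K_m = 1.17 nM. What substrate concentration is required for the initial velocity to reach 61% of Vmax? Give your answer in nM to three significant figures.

v/Vmax = [S]/(Km+[S]) = 0.61, so [S] = Km·0.61/(1 − 0.61) = 1.17 × 1.564.
[S] = 1.83 nM.

1.83 nM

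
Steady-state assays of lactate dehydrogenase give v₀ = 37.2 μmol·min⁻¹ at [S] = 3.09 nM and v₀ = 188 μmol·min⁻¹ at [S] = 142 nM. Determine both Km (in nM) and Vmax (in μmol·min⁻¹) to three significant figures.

Km = 14.1 nM; Vmax = 207 μmol·min⁻¹

From v = Vmax[S]/(Km+[S]), each point gives Vmax = v(Km+[S])/[S].
Equating: 37.2(Km+3.09)/3.09 = 188(Km+142)/142.
12.04·Km + 37.2 = 1.324·Km + 188, so (12.04 − 1.324)·Km = 188 − 37.2.
Km = 150.8/10.71 = 14.1 nM; then Vmax = 37.2(14.1+3.09)/3.09 = 207 μmol·min⁻¹.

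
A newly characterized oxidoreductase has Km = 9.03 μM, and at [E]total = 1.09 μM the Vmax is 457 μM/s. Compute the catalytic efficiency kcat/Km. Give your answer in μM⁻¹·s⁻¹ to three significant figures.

kcat = Vmax/[E]total = 457/1.09 = 419 s⁻¹.
kcat/Km = 419/9.03 = 46.4 μM⁻¹·s⁻¹.

46.4 μM⁻¹·s⁻¹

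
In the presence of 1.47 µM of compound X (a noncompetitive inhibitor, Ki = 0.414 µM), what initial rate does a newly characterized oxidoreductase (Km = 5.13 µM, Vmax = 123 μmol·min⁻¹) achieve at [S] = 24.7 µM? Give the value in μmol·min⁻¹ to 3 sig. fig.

α = 1 + [I]/Ki = 1 + 1.47/0.414 = 4.551.
For a noncompetitive inhibitor, Vmax is reduced to Vmax/α while Km is unchanged: Km,app = 5.13 µM, Vmax,app = 27.0 μmol·min⁻¹.
v = Vmax,app·[S]/(Km,app + [S]) = 27.0 × 24.7/(5.13 + 24.7) = 22.4 μmol·min⁻¹.

22.4 μmol·min⁻¹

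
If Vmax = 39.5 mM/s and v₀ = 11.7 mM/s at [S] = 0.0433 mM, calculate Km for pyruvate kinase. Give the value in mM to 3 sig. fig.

v/Vmax = 11.7/39.5 = 0.2962 = [S]/(Km+[S]).
So Km + [S] = [S]/0.2962 = 0.1462 mM, giving Km = 0.1462 − 0.0433 = 0.103 mM.

0.103 mM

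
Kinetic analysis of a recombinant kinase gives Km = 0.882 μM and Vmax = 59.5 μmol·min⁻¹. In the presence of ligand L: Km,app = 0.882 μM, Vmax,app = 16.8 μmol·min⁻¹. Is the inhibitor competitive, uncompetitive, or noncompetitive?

noncompetitive

Vmax decreases (59.5 → 16.8 μmol·min⁻¹) while Km is unchanged — pure noncompetitive inhibition.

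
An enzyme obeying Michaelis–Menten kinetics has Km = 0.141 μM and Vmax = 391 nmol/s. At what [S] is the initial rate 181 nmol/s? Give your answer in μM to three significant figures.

Rearranging v = Vmax[S]/(Km+[S]) gives [S] = Km·v/(Vmax − v).
[S] = 0.141 × 181 / (391 − 181) = 25.52/210.0 = 0.122 μM.

0.122 μM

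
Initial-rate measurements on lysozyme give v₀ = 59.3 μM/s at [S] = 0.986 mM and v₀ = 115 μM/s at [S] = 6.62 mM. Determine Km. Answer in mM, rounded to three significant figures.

1.30 mM

From v = Vmax[S]/(Km+[S]), each point gives Vmax = v(Km+[S])/[S].
Equating: 59.3(Km+0.986)/0.986 = 115(Km+6.62)/6.62.
60.14·Km + 59.3 = 17.37·Km + 115, so (60.14 − 17.37)·Km = 115 − 59.3.
Km = 55.70/42.77 = 1.30 mM; then Vmax = 59.3(1.30+0.986)/0.986 = 138 μM/s.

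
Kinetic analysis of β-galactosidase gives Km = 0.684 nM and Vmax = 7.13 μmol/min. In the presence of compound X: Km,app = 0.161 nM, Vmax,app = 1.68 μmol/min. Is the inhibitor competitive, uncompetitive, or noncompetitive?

uncompetitive

Both Km and Vmax decrease by the same factor (~4.25-fold) — characteristic of uncompetitive inhibition.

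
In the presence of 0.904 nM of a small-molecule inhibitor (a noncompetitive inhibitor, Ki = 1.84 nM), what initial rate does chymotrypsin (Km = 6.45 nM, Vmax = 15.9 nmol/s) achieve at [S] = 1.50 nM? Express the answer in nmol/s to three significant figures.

2.01 nmol/s

α = 1 + [I]/Ki = 1 + 0.904/1.84 = 1.491.
For a noncompetitive inhibitor, Vmax is reduced to Vmax/α while Km is unchanged: Km,app = 6.45 nM, Vmax,app = 10.7 nmol/s.
v = Vmax,app·[S]/(Km,app + [S]) = 10.7 × 1.50/(6.45 + 1.50) = 2.01 nmol/s.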